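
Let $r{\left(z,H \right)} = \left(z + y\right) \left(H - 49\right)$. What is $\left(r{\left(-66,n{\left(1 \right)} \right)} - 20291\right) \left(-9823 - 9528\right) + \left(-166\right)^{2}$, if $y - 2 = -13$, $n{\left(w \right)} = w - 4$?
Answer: $315197293$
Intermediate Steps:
$n{\left(w \right)} = -4 + w$ ($n{\left(w \right)} = w - 4 = -4 + w$)
$y = -11$ ($y = 2 - 13 = -11$)
$r{\left(z,H \right)} = \left(-49 + H\right) \left(-11 + z\right)$ ($r{\left(z,H \right)} = \left(z - 11\right) \left(H - 49\right) = \left(-11 + z\right) \left(-49 + H\right) = \left(-49 + H\right) \left(-11 + z\right)$)
$\left(r{\left(-66,n{\left(1 \right)} \right)} - 20291\right) \left(-9823 - 9528\right) + \left(-166\right)^{2} = \left(\left(539 - -3234 - 11 \left(-4 + 1\right) + \left(-4 + 1\right) \left(-66\right)\right) - 20291\right) \left(-9823 - 9528\right) + \left(-166\right)^{2} = \left(\left(539 + 3234 - -33 - -198\right) - 20291\right) \left(-19351\right) + 27556 = \left(\left(539 + 3234 + 33 + 198\right) - 20291\right) \left(-19351\right) + 27556 = \left(4004 - 20291\right) \left(-19351\right) + 27556 = \left(-16287\right) \left(-19351\right) + 27556 = 315169737 + 27556 = 315197293$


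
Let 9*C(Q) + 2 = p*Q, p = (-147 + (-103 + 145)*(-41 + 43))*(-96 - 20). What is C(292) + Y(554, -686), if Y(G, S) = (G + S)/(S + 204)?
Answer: 514278688/2169 ≈ 2.3710e+5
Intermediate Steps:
p = 7308 (p = (-147 + 42*2)*(-116) = (-147 + 84)*(-116) = -63*(-116) = 7308)
Y(G, S) = (G + S)/(204 + S)
C(Q) = -2/9 + 812*Q (C(Q) = -2/9 + (7308*Q)/9 = -2/9 + 812*Q)
C(292) + Y(554, -686) = (-2/9 + 812*292) + (554 - 686)/(204 - 686) = (-2/9 + 237104) - 132/(-482) = 2133934/9 - 1/482*(-132) = 2133934/9 + 66/241 = 514278688/2169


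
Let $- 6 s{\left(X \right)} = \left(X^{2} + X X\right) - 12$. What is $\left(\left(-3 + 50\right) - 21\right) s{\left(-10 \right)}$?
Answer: $- \frac{2444}{3} \approx -814.67$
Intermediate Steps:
$s{\left(X \right)} = 2 - \frac{X^{2}}{3}$ ($s{\left(X \right)} = - \frac{\left(X^{2} + X X\right) - 12}{6} = - \frac{\left(X^{2} + X^{2}\right) - 12}{6} = - \frac{2 X^{2} - 12}{6} = - \frac{-12 + 2 X^{2}}{6} = 2 - \frac{X^{2}}{3}$)
$\left(\left(-3 + 50\right) - 21\right) s{\left(-10 \right)} = \left(\left(-3 + 50\right) - 21\right) \left(2 - \frac{\left(-10\right)^{2}}{3}\right) = \left(47 - 21\right) \left(2 - \frac{100}{3}\right) = 26 \left(2 - \frac{100}{3}\right) = 26 \left(- \frac{94}{3}\right) = - \frac{2444}{3}$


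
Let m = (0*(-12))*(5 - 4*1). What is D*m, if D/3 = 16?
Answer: 0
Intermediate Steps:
D = 48 (D = 3*16 = 48)
m = 0 (m = 0*(5 - 4) = 0*1 = 0)
D*m = 48*0 = 0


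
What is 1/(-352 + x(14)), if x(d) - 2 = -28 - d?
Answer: -1/392 ≈ -0.0025510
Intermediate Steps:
x(d) = -26 - d (x(d) = 2 + (-28 - d) = -26 - d)
1/(-352 + x(14)) = 1/(-352 + (-26 - 1*14)) = 1/(-352 + (-26 - 14)) = 1/(-352 - 40) = 1/(-392) = -1/392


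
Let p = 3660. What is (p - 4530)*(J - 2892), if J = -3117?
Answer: 5227830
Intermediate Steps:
(p - 4530)*(J - 2892) = (3660 - 4530)*(-3117 - 2892) = -870*(-6009) = 5227830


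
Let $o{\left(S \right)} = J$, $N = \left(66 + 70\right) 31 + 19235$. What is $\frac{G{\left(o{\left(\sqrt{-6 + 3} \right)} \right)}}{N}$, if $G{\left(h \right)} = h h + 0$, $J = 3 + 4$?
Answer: $\frac{49}{23451} \approx 0.0020895$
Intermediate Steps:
$J = 7$
$N = 23451$ ($N = 136 \cdot 31 + 19235 = 4216 + 19235 = 23451$)
$o{\left(S \right)} = 7$
$G{\left(h \right)} = h^{2}$ ($G{\left(h \right)} = h^{2} + 0 = h^{2}$)
$\frac{G{\left(o{\left(\sqrt{-6 + 3} \right)} \right)}}{N} = \frac{7^{2}}{23451} = 49 \cdot \frac{1}{23451} = \frac{49}{23451}$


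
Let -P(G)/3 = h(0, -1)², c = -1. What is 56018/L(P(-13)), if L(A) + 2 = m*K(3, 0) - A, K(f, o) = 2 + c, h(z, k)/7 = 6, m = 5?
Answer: 56018/5295 ≈ 10.579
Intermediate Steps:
h(z, k) = 42 (h(z, k) = 7*6 = 42)
K(f, o) = 1 (K(f, o) = 2 - 1 = 1)
P(G) = -5292 (P(G) = -3*42² = -3*1764 = -5292)
L(A) = 3 - A (L(A) = -2 + (5*1 - A) = -2 + (5 - A) = 3 - A)
56018/L(P(-13)) = 56018/(3 - 1*(-5292)) = 56018/(3 + 5292) = 56018/5295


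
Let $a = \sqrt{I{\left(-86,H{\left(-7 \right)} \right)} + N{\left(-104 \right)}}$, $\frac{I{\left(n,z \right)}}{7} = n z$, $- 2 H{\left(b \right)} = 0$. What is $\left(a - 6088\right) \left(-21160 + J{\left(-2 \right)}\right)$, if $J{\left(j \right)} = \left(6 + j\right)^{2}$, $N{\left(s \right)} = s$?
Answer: $128724672 - 42288 i \sqrt{26} \approx 1.2872 \cdot 10^{8} - 2.1563 \cdot 10^{5} i$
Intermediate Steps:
$H{\left(b \right)} = 0$ ($H{\left(b \right)} = \left(- \frac{1}{2}\right) 0 = 0$)
$I{\left(n,z \right)} = 7 n z$
$a = 2 i \sqrt{26}$ ($a = \sqrt{7 \left(-86\right) 0 - 104} = \sqrt{0 - 104} = \sqrt{-104} = 2 i \sqrt{26} \approx 10.198 i$)
$\left(a - 6088\right) \left(-21160 + J{\left(-2 \right)}\right) = \left(2 i \sqrt{26} - 6088\right) \left(-21160 + \left(6 - 2\right)^{2}\right) = \left(-6088 + 2 i \sqrt{26}\right) \left(-21160 + 4^{2}\right) = \left(-6088 + 2 i \sqrt{26}\right) \left(-21160 + 16\right) = \left(-6088 + 2 i \sqrt{26}\right) \left(-21144\right) = 128724672 - 42288 i \sqrt{26}$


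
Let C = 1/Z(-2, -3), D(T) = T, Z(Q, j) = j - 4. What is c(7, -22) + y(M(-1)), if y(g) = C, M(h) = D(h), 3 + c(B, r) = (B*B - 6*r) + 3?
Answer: 1266/7 ≈ 180.86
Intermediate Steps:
Z(Q, j) = -4 + j
c(B, r) = B² - 6*r (c(B, r) = -3 + ((B*B - 6*r) + 3) = -3 + ((B² - 6*r) + 3) = -3 + (3 + B² - 6*r) = B² - 6*r)
M(h) = h
C = -⅐ (C = 1/(-4 - 3) = 1/(-7) = -⅐ ≈ -0.14286)
y(g) = -⅐
c(7, -22) + y(M(-1)) = (7² - 6*(-22)) - ⅐ = (49 + 132) - ⅐ = 181 - ⅐ = 1266/7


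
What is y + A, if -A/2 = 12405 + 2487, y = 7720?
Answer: -22064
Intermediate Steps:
A = -29784 (A = -2*(12405 + 2487) = -2*14892 = -29784)
y + A = 7720 - 29784 = -22064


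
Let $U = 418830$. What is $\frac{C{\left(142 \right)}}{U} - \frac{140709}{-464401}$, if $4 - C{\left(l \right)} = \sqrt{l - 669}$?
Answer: $\frac{29467504037}{97252535415} - \frac{i \sqrt{527}}{418830} \approx 0.303 - 5.4811 \cdot 10^{-5} i$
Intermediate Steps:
$C{\left(l \right)} = 4 - \sqrt{-669 + l}$ ($C{\left(l \right)} = 4 - \sqrt{l - 669} = 4 - \sqrt{-669 + l}$)
$\frac{C{\left(142 \right)}}{U} - \frac{140709}{-464401} = \frac{4 - \sqrt{-669 + 142}}{418830} - \frac{140709}{-464401} = \left(4 - \sqrt{-527}\right) \frac{1}{418830} - - \frac{140709}{464401} = \left(4 - i \sqrt{527}\right) \frac{1}{418830} + \frac{140709}{464401} = \left(\frac{2}{209415} - \frac{i \sqrt{527}}{418830}\right) + \frac{140709}{464401} = \frac{29467504037}{97252535415} - \frac{i \sqrt{527}}{418830}$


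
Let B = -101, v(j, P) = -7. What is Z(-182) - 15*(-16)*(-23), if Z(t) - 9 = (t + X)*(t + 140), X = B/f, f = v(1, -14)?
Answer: 1527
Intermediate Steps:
f = -7
X = 101/7 (X = -101/(-7) = -101*(-⅐) = 101/7 ≈ 14.429)
Z(t) = 9 + (140 + t)*(101/7 + t) (Z(t) = 9 + (t + 101/7)*(t + 140) = 9 + (101/7 + t)*(140 + t) = 9 + (140 + t)*(101/7 + t))
Z(-182) - 15*(-16)*(-23) = (2029 + (-182)² + (1081/7)*(-182)) - 15*(-16)*(-23) = (2029 + 33124 - 28106) - (-240)*(-23) = 7047 - 1*5520 = 7047 - 5520 = 1527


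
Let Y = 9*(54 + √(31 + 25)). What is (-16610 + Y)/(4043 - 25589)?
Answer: 8062/10773 - √14/1197 ≈ 0.74523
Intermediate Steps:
Y = 486 + 18*√14 (Y = 9*(54 + √56) = 9*(54 + 2*√14) = 486 + 18*√14 ≈ 553.35)
(-16610 + Y)/(4043 - 25589) = (-16610 + (486 + 18*√14))/(4043 - 25589) = (-16124 + 18*√14)/(-21546) = (-16124 + 18*√14)*(-1/21546) = 8062/10773 - √14/1197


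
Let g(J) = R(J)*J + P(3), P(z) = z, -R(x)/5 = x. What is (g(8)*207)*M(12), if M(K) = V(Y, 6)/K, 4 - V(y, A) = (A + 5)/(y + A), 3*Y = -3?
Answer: -196857/20 ≈ -9842.8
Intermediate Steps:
Y = -1 (Y = (1/3)*(-3) = -1)
R(x) = -5*x
V(y, A) = 4 - (5 + A)/(A + y) (V(y, A) = 4 - (A + 5)/(y + A) = 4 - (5 + A)/(A + y))
g(J) = 3 - 5*J**2 (g(J) = (-5*J)*J + 3 = -5*J**2 + 3 = 3 - 5*J**2)
M(K) = 9/(5*K) (M(K) = ((-5 + 3*6 + 4*(-1))/(6 - 1))/K = ((-5 + 18 - 4)/5)/K = ((1/5)*9)/K = 9/(5*K))
(g(8)*207)*M(12) = ((3 - 5*8**2)*207)*((9/5)/12) = ((3 - 5*64)*207)*((9/5)*(1/12)) = ((3 - 320)*207)*(3/20) = -317*207*(3/20) = -65619*3/20 = -196857/20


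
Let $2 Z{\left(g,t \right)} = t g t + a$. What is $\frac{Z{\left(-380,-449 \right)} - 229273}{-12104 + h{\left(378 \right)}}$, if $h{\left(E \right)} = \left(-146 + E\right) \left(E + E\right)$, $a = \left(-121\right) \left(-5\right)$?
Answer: $- \frac{77066321}{326576} \approx -235.98$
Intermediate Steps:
$a = 605$
$Z{\left(g,t \right)} = \frac{605}{2} + \frac{g t^{2}}{2}$ ($Z{\left(g,t \right)} = \frac{t g t + 605}{2} = \frac{g t t + 605}{2} = \frac{g t^{2} + 605}{2} = \frac{605 + g t^{2}}{2} = \frac{605}{2} + \frac{g t^{2}}{2}$)
$h{\left(E \right)} = 2 E \left(-146 + E\right)$ ($h{\left(E \right)} = \left(-146 + E\right) 2 E = 2 E \left(-146 + E\right)$)
$\frac{Z{\left(-380,-449 \right)} - 229273}{-12104 + h{\left(378 \right)}} = \frac{\left(\frac{605}{2} + \frac{1}{2} \left(-380\right) \left(-449\right)^{2}\right) - 229273}{-12104 + 2 \cdot 378 \left(-146 + 378\right)} = \frac{\left(\frac{605}{2} + \frac{1}{2} \left(-380\right) 201601\right) - 229273}{-12104 + 2 \cdot 378 \cdot 232} = \frac{\left(\frac{605}{2} - 38304190\right) - 229273}{-12104 + 175392} = \frac{- \frac{76607775}{2} - 229273}{163288} = \left(- \frac{77066321}{2}\right) \frac{1}{163288} = - \frac{77066321}{326576}$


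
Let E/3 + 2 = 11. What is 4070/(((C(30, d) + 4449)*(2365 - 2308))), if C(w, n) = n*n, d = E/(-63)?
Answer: 19943/1242657 ≈ 0.016049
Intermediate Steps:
E = 27 (E = -6 + 3*11 = -6 + 33 = 27)
d = -3/7 (d = 27/(-63) = 27*(-1/63) = -3/7 ≈ -0.42857)
C(w, n) = n²
4070/(((C(30, d) + 4449)*(2365 - 2308))) = 4070/((((-3/7)² + 4449)*(2365 - 2308))) = 4070/(((9/49 + 4449)*57)) = 4070/(((218010/49)*57)) = 4070/(12426570/49) = 4070*(49/12426570) = 19943/1242657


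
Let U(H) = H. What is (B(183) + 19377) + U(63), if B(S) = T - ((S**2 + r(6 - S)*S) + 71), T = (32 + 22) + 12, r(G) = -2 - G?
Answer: -46079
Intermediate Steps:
T = 66 (T = 54 + 12 = 66)
B(S) = -5 - S**2 - S*(-8 + S) (B(S) = 66 - ((S**2 + (-2 - (6 - S))*S) + 71) = 66 - ((S**2 + (-2 + (-6 + S))*S) + 71) = 66 - ((S**2 + (-8 + S)*S) + 71) = 66 - ((S**2 + S*(-8 + S)) + 71) = 66 - (71 + S**2 + S*(-8 + S)) = 66 + (-71 - S**2 - S*(-8 + S)) = -5 - S**2 - S*(-8 + S))
(B(183) + 19377) + U(63) = ((-5 - 2*183**2 + 8*183) + 19377) + 63 = ((-5 - 2*33489 + 1464) + 19377) + 63 = ((-5 - 66978 + 1464) + 19377) + 63 = (-65519 + 19377) + 63 = -46142 + 63 = -46079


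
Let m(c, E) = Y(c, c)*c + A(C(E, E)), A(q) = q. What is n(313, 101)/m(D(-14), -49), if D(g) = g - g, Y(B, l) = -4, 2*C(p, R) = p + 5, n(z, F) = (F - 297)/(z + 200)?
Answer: 98/5643 ≈ 0.017367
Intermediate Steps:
n(z, F) = (-297 + F)/(200 + z)
C(p, R) = 5/2 + p/2 (C(p, R) = (p + 5)/2 = (5 + p)/2 = 5/2 + p/2)
D(g) = 0
m(c, E) = 5/2 + E/2 - 4*c (m(c, E) = -4*c + (5/2 + E/2) = 5/2 + E/2 - 4*c)
n(313, 101)/m(D(-14), -49) = ((-297 + 101)/(200 + 313))/(5/2 + (1/2)*(-49) - 4*0) = (-196/513)/(5/2 - 49/2 + 0) = ((1/513)*(-196))/(-22) = -196/513*(-1/22) = 98/5643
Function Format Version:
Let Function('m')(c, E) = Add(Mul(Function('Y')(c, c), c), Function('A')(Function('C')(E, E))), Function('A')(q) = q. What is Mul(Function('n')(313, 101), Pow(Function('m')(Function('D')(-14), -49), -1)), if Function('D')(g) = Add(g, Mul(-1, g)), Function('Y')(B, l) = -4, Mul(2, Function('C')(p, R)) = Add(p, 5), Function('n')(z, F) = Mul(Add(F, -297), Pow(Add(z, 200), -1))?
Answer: Rational(98, 5643) ≈ 0.017367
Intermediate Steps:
Function('n')(z, F) = Mul(Pow(Add(200, z), -1), Add(-297, F)) (Function('n')(z, F) = Mul(Add(-297, F), Pow(Add(200, z), -1)) = Mul(Pow(Add(200, z), -1), Add(-297, F)))
Function('C')(p, R) = Add(Rational(5, 2), Mul(Rational(1, 2), p)) (Function('C')(p, R) = Mul(Rational(1, 2), Add(p, 5)) = Mul(Rational(1, 2), Add(5, p)) = Add(Rational(5, 2), Mul(Rational(1, 2), p)))
Function('D')(g) = 0
Function('m')(c, E) = Add(Rational(5, 2), Mul(Rational(1, 2), E), Mul(-4, c)) (Function('m')(c, E) = Add(Mul(-4, c), Add(Rational(5, 2), Mul(Rational(1, 2), E))) = Add(Rational(5, 2), Mul(Rational(1, 2), E), Mul(-4, c)))
Mul(Function('n')(313, 101), Pow(Function('m')(Function('D')(-14), -49), -1)) = Mul(Mul(Pow(Add(200, 313), -1), Add(-297, 101)), Pow(Add(Rational(5, 2), Mul(Rational(1, 2), -49), Mul(-4, 0)), -1)) = Mul(Mul(Pow(513, -1), -196), Pow(Add(Rational(5, 2), Rational(-49, 2), 0), -1)) = Mul(Mul(Rational(1, 513), -196), Pow(-22, -1)) = Mul(Rational(-196, 513), Rational(-1, 22)) = Rational(98, 5643)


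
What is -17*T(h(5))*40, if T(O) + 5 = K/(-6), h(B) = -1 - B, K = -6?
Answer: 2720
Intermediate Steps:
T(O) = -4 (T(O) = -5 - 6/(-6) = -5 - 6*(-⅙) = -5 + 1 = -4)
-17*T(h(5))*40 = -17*(-4)*40 = 68*40 = 2720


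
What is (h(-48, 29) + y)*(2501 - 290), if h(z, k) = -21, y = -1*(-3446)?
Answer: 7572675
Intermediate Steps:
y = 3446
(h(-48, 29) + y)*(2501 - 290) = (-21 + 3446)*(2501 - 290) = 3425*2211 = 7572675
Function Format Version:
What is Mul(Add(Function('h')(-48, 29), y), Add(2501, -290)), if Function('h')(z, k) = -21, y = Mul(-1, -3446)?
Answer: 7572675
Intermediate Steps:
y = 3446
Mul(Add(Function('h')(-48, 29), y), Add(2501, -290)) = Mul(Add(-21, 3446), Add(2501, -290)) = Mul(3425, 2211) = 7572675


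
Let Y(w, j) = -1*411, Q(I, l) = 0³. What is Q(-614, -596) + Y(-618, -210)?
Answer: -411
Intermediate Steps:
Q(I, l) = 0
Y(w, j) = -411
Q(-614, -596) + Y(-618, -210) = 0 - 411 = -411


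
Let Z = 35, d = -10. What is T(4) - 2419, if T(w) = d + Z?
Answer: -2394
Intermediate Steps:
T(w) = 25 (T(w) = -10 + 35 = 25)
T(4) - 2419 = 25 - 2419 = -2394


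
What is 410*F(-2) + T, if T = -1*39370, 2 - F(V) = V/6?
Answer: -115240/3 ≈ -38413.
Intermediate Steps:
F(V) = 2 - V/6
T = -39370
410*F(-2) + T = 410*(2 - ⅙*(-2)) - 39370 = 410*(2 + ⅓) - 39370 = 410*(7/3) - 39370 = 2870/3 - 39370 = -115240/3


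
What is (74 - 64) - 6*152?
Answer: -902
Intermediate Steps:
(74 - 64) - 6*152 = 10 - 912 = -902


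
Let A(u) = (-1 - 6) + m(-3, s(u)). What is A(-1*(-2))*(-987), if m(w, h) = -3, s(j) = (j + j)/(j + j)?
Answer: 9870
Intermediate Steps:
s(j) = 1 (s(j) = (2*j)/((2*j)) = (2*j)*(1/(2*j)) = 1)
A(u) = -10 (A(u) = (-1 - 6) - 3 = -7 - 3 = -10)
A(-1*(-2))*(-987) = -10*(-987) = 9870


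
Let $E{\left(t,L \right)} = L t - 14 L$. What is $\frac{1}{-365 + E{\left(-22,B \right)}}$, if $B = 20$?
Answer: $- \frac{1}{1085} \approx -0.00092166$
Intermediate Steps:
$E{\left(t,L \right)} = - 14 L + L t$
$\frac{1}{-365 + E{\left(-22,B \right)}} = \frac{1}{-365 + 20 \left(-14 - 22\right)} = \frac{1}{-365 + 20 \left(-36\right)} = \frac{1}{-365 - 720} = \frac{1}{-1085} = - \frac{1}{1085}$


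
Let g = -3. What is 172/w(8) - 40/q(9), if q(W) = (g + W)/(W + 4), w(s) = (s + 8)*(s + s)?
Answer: -16511/192 ≈ -85.995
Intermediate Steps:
w(s) = 2*s*(8 + s) (w(s) = (8 + s)*(2*s) = 2*s*(8 + s))
q(W) = (-3 + W)/(4 + W) (q(W) = (-3 + W)/(W + 4) = (-3 + W)/(4 + W))
172/w(8) - 40/q(9) = 172/((2*8*(8 + 8))) - 40*(4 + 9)/(-3 + 9) = 172/((2*8*16)) - 40/(6/13) = 172/256 - 40/((1/13)*6) = 172*(1/256) - 40/6/13 = 43/64 - 40*13/6 = 43/64 - 260/3 = -16511/192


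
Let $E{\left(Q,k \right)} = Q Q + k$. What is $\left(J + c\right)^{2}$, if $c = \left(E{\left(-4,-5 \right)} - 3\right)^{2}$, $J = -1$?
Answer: $3969$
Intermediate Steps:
$E{\left(Q,k \right)} = k + Q^{2}$ ($E{\left(Q,k \right)} = Q^{2} + k = k + Q^{2}$)
$c = 64$ ($c = \left(\left(-5 + \left(-4\right)^{2}\right) - 3\right)^{2} = \left(\left(-5 + 16\right) - 3\right)^{2} = \left(11 - 3\right)^{2} = 8^{2} = 64$)
$\left(J + c\right)^{2} = \left(-1 + 64\right)^{2} = 63^{2} = 3969$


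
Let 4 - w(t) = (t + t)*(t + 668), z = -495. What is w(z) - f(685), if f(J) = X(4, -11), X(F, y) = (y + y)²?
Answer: 170790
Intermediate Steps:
w(t) = 4 - 2*t*(668 + t) (w(t) = 4 - (t + t)*(t + 668) = 4 - 2*t*(668 + t))
X(F, y) = 4*y² (X(F, y) = (2*y)² = 4*y²)
f(J) = 484 (f(J) = 4*(-11)² = 4*121 = 484)
w(z) - f(685) = (4 - 1336*(-495) - 2*(-495)²) - 1*484 = (4 + 661320 - 2*245025) - 484 = (4 + 661320 - 490050) - 484 = 171274 - 484 = 170790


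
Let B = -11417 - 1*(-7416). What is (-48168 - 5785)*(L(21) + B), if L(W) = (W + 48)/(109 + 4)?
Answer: 24389129932/113 ≈ 2.1583e+8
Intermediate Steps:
L(W) = 48/113 + W/113 (L(W) = (48 + W)/113 = (48 + W)*(1/113) = 48/113 + W/113)
B = -4001 (B = -11417 + 7416 = -4001)
(-48168 - 5785)*(L(21) + B) = (-48168 - 5785)*((48/113 + (1/113)*21) - 4001) = -53953*((48/113 + 21/113) - 4001) = -53953*(69/113 - 4001) = -53953*(-452044/113) = 24389129932/113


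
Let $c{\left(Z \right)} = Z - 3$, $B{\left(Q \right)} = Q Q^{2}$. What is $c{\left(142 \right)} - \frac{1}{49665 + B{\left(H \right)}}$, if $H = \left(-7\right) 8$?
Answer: $\frac{17507190}{125951} \approx 139.0$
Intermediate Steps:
$H = -56$
$B{\left(Q \right)} = Q^{3}$
$c{\left(Z \right)} = -3 + Z$ ($c{\left(Z \right)} = Z - 3 = -3 + Z$)
$c{\left(142 \right)} - \frac{1}{49665 + B{\left(H \right)}} = \left(-3 + 142\right) - \frac{1}{49665 + \left(-56\right)^{3}} = 139 - \frac{1}{49665 - 175616} = 139 - \frac{1}{-125951} = 139 - - \frac{1}{125951} = 139 + \frac{1}{125951} = \frac{17507190}{125951}$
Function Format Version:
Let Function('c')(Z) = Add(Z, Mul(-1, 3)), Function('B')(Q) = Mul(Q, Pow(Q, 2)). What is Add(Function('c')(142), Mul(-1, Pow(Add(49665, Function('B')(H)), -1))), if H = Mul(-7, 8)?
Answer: Rational(17507190, 125951) ≈ 139.00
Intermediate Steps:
H = -56
Function('B')(Q) = Pow(Q, 3)
Function('c')(Z) = Add(-3, Z) (Function('c')(Z) = Add(Z, -3) = Add(-3, Z))
Add(Function('c')(142), Mul(-1, Pow(Add(49665, Function('B')(H)), -1))) = Add(Add(-3, 142), Mul(-1, Pow(Add(49665, Pow(-56, 3)), -1))) = Add(139, Mul(-1, Pow(Add(49665, -175616), -1))) = Add(139, Mul(-1, Pow(-125951, -1))) = Add(139, Mul(-1, Rational(-1, 125951))) = Add(139, Rational(1, 125951)) = Rational(17507190, 125951)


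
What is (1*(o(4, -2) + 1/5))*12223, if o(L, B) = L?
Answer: 256683/5 ≈ 51337.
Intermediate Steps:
(1*(o(4, -2) + 1/5))*12223 = (1*(4 + 1/5))*12223 = (1*(21/5))*12223 = (21/5)*12223 = 256683/5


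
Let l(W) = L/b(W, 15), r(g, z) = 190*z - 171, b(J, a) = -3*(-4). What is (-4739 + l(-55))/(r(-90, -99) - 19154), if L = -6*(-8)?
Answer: 947/7627 ≈ 0.12416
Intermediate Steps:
b(J, a) = 12
L = 48
r(g, z) = -171 + 190*z
l(W) = 4 (l(W) = 48/12 = 48*(1/12) = 4)
(-4739 + l(-55))/(r(-90, -99) - 19154) = (-4739 + 4)/((-171 + 190*(-99)) - 19154) = -4735/((-171 - 18810) - 19154) = -4735/(-18981 - 19154) = -4735/(-38135) = -4735*(-1/38135) = 947/7627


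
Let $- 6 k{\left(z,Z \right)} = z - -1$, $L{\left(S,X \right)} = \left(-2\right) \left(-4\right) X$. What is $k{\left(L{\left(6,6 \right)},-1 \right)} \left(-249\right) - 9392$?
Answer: $- \frac{14717}{2} \approx -7358.5$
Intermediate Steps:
$L{\left(S,X \right)} = 8 X$
$k{\left(z,Z \right)} = - \frac{1}{6} - \frac{z}{6}$ ($k{\left(z,Z \right)} = - \frac{z - -1}{6} = - \frac{z + 1}{6} = - \frac{1 + z}{6} = - \frac{1}{6} - \frac{z}{6}$)
$k{\left(L{\left(6,6 \right)},-1 \right)} \left(-249\right) - 9392 = \left(- \frac{1}{6} - \frac{8 \cdot 6}{6}\right) \left(-249\right) - 9392 = \left(- \frac{1}{6} - 8\right) \left(-249\right) - 9392 = \left(- \frac{49}{6}\right) \left(-249\right) - 9392 = \frac{4067}{2} - 9392 = - \frac{14717}{2}$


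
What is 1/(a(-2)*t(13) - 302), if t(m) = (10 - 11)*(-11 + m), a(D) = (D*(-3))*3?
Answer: -1/338 ≈ -0.0029586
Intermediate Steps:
a(D) = -9*D (a(D) = -3*D*3 = -9*D)
t(m) = 11 - m (t(m) = -(-11 + m) = 11 - m)
1/(a(-2)*t(13) - 302) = 1/((-9*(-2))*(11 - 1*13) - 302) = 1/(18*(11 - 13) - 302) = 1/(18*(-2) - 302) = 1/(-36 - 302) = 1/(-338) = -1/338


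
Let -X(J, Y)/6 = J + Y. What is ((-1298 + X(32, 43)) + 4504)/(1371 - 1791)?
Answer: -689/105 ≈ -6.5619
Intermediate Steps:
X(J, Y) = -6*J - 6*Y (X(J, Y) = -6*(J + Y) = -6*J - 6*Y)
((-1298 + X(32, 43)) + 4504)/(1371 - 1791) = ((-1298 + (-6*32 - 6*43)) + 4504)/(1371 - 1791) = ((-1298 + (-192 - 258)) + 4504)/(-420) = ((-1298 - 450) + 4504)*(-1/420) = (-1748 + 4504)*(-1/420) = 2756*(-1/420) = -689/105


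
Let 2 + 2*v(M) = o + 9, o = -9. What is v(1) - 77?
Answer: -78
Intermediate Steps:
v(M) = -1 (v(M) = -1 + (-9 + 9)/2 = -1 + (1/2)*0 = -1 + 0 = -1)
v(1) - 77 = -1 - 77 = -78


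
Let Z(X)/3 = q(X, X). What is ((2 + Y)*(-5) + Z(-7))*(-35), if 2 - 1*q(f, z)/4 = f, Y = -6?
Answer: -4480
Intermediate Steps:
q(f, z) = 8 - 4*f
Z(X) = 24 - 12*X (Z(X) = 3*(8 - 4*X) = 24 - 12*X)
((2 + Y)*(-5) + Z(-7))*(-35) = ((2 - 6)*(-5) + (24 - 12*(-7)))*(-35) = (-4*(-5) + (24 + 84))*(-35) = (20 + 108)*(-35) = 128*(-35) = -4480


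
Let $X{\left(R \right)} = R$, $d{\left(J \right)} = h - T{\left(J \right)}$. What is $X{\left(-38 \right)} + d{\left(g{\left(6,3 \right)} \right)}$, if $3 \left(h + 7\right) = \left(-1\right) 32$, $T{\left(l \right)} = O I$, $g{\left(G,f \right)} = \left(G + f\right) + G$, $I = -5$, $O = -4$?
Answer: $- \frac{227}{3} \approx -75.667$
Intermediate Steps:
$g{\left(G,f \right)} = f + 2 G$
$T{\left(l \right)} = 20$ ($T{\left(l \right)} = \left(-4\right) \left(-5\right) = 20$)
$h = - \frac{53}{3}$ ($h = -7 + \frac{\left(-1\right) 32}{3} = -7 + \frac{1}{3} \left(-32\right) = -7 - \frac{32}{3} = - \frac{53}{3} \approx -17.667$)
$d{\left(J \right)} = - \frac{113}{3}$ ($d{\left(J \right)} = - \frac{53}{3} - 20 = - \frac{113}{3}$)
$X{\left(-38 \right)} + d{\left(g{\left(6,3 \right)} \right)} = -38 - \frac{113}{3} = - \frac{227}{3}$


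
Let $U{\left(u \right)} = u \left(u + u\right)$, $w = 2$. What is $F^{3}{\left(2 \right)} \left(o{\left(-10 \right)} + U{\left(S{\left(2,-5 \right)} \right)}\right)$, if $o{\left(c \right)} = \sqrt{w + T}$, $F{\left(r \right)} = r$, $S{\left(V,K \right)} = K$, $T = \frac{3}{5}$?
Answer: $400 + \frac{8 \sqrt{65}}{5} \approx 412.9$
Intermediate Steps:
$T = \frac{3}{5}$ ($T = 3 \cdot \frac{1}{5} = \frac{3}{5} \approx 0.6$)
$o{\left(c \right)} = \frac{\sqrt{65}}{5}$ ($o{\left(c \right)} = \sqrt{2 + \frac{3}{5}} = \sqrt{\frac{13}{5}} = \frac{\sqrt{65}}{5}$)
$U{\left(u \right)} = 2 u^{2}$ ($U{\left(u \right)} = u 2 u = 2 u^{2}$)
$F^{3}{\left(2 \right)} \left(o{\left(-10 \right)} + U{\left(S{\left(2,-5 \right)} \right)}\right) = 2^{3} \left(\frac{\sqrt{65}}{5} + 2 \left(-5\right)^{2}\right) = 8 \left(\frac{\sqrt{65}}{5} + 2 \cdot 25\right) = 8 \left(\frac{\sqrt{65}}{5} + 50\right) = 8 \left(50 + \frac{\sqrt{65}}{5}\right) = 400 + \frac{8 \sqrt{65}}{5}$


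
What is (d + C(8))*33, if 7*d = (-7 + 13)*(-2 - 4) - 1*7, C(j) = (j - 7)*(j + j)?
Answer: 2277/7 ≈ 325.29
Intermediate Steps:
C(j) = 2*j*(-7 + j) (C(j) = (-7 + j)*(2*j) = 2*j*(-7 + j))
d = -43/7 (d = ((-7 + 13)*(-2 - 4) - 1*7)/7 = (6*(-6) - 7)/7 = (-36 - 7)/7 = (1/7)*(-43) = -43/7 ≈ -6.1429)
(d + C(8))*33 = (-43/7 + 2*8*(-7 + 8))*33 = (-43/7 + 2*8*1)*33 = (-43/7 + 16)*33 = (69/7)*33 = 2277/7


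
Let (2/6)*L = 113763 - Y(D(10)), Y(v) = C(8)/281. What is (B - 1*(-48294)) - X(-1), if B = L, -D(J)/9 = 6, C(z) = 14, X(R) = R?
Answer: 109473062/281 ≈ 3.8958e+5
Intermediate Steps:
D(J) = -54 (D(J) = -9*6 = -54)
Y(v) = 14/281
L = 95902167/281 (L = 3*(113763 - 1*14/281) = 3*(113763 - 14/281) = 3*(31967389/281) = 95902167/281 ≈ 3.4129e+5)
B = 95902167/281 ≈ 3.4129e+5
(B - 1*(-48294)) - X(-1) = (95902167/281 - 1*(-48294)) - 1*(-1) = (95902167/281 + 48294) + 1 = 109472781/281 + 1 = 109473062/281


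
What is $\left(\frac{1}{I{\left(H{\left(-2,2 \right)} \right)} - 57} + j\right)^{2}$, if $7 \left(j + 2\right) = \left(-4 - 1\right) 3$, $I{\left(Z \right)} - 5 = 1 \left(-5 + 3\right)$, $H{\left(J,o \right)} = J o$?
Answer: $\frac{2474329}{142884} \approx 17.317$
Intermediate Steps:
$I{\left(Z \right)} = 3$ ($I{\left(Z \right)} = 5 + 1 \left(-5 + 3\right) = 5 + 1 \left(-2\right) = 5 - 2 = 3$)
$j = - \frac{29}{7}$ ($j = -2 + \frac{\left(-4 - 1\right) 3}{7} = -2 + \frac{\left(-5\right) 3}{7} = -2 + \frac{1}{7} \left(-15\right) = -2 - \frac{15}{7} = - \frac{29}{7} \approx -4.1429$)
$\left(\frac{1}{I{\left(H{\left(-2,2 \right)} \right)} - 57} + j\right)^{2} = \left(\frac{1}{3 - 57} - \frac{29}{7}\right)^{2} = \left(\frac{1}{-54} - \frac{29}{7}\right)^{2} = \left(- \frac{1}{54} - \frac{29}{7}\right)^{2} = \left(- \frac{1573}{378}\right)^{2} = \frac{2474329}{142884}$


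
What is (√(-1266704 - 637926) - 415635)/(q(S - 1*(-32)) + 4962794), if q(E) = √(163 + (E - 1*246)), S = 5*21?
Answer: -1031355442095/12314662143191 + 1246905*√6/24629324286382 - 273*I*√345/12314662143191 + 225807127*I*√230/12314662143191 ≈ -0.08375 + 0.00027809*I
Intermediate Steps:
S = 105
q(E) = √(-83 + E) (q(E) = √(163 + (E - 246)) = √(163 + (-246 + E)) = √(-83 + E))
(√(-1266704 - 637926) - 415635)/(q(S - 1*(-32)) + 4962794) = (√(-1266704 - 637926) - 415635)/(√(-83 + (105 - 1*(-32))) + 4962794) = (√(-1904630) - 415635)/(√(-83 + (105 + 32)) + 4962794) = (91*I*√230 - 415635)/(√(-83 + 137) + 4962794) = (-415635 + 91*I*√230)/(√54 + 4962794) = (-415635 + 91*I*√230)/(3*√6 + 4962794) = (-415635 + 91*I*√230)/(4962794 + 3*√6)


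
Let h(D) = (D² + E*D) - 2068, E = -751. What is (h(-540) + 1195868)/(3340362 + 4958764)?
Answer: 945470/4149563 ≈ 0.22785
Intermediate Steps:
h(D) = -2068 + D² - 751*D (h(D) = (D² - 751*D) - 2068 = -2068 + D² - 751*D)
(h(-540) + 1195868)/(3340362 + 4958764) = ((-2068 + (-540)² - 751*(-540)) + 1195868)/(3340362 + 4958764) = ((-2068 + 291600 + 405540) + 1195868)/8299126 = (695072 + 1195868)*(1/8299126) = 1890940*(1/8299126) = 945470/4149563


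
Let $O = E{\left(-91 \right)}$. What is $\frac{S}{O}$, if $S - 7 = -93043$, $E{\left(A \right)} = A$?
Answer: $\frac{93036}{91} \approx 1022.4$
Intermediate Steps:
$O = -91$
$S = -93036$ ($S = 7 - 93043 = -93036$)
$\frac{S}{O} = - \frac{93036}{-91} = \left(-93036\right) \left(- \frac{1}{91}\right) = \frac{93036}{91}$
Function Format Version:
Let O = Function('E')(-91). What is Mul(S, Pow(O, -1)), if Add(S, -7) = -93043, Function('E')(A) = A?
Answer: Rational(93036, 91) ≈ 1022.4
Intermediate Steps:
O = -91
S = -93036 (S = Add(7, -93043) = -93036)
Mul(S, Pow(O, -1)) = Mul(-93036, Pow(-91, -1)) = Mul(-93036, Rational(-1, 91)) = Rational(93036, 91)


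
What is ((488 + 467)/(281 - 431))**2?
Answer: 36481/900 ≈ 40.534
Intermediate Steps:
((488 + 467)/(281 - 431))**2 = (955/(-150))**2 = (955*(-1/150))**2 = (-191/30)**2 = 36481/900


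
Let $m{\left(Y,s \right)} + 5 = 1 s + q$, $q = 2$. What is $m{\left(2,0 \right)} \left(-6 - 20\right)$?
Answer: $78$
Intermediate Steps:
$m{\left(Y,s \right)} = -3 + s$ ($m{\left(Y,s \right)} = -5 + \left(1 s + 2\right) = -5 + \left(s + 2\right) = -5 + \left(2 + s\right) = -3 + s$)
$m{\left(2,0 \right)} \left(-6 - 20\right) = \left(-3 + 0\right) \left(-6 - 20\right) = \left(-3\right) \left(-26\right) = 78$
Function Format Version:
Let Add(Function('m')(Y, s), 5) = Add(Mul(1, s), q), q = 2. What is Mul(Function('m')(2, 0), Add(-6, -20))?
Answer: 78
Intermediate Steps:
Function('m')(Y, s) = Add(-3, s) (Function('m')(Y, s) = Add(-5, Add(Mul(1, s), 2)) = Add(-5, Add(s, 2)) = Add(-5, Add(2, s)) = Add(-3, s))
Mul(Function('m')(2, 0), Add(-6, -20)) = Mul(Add(-3, 0), Add(-6, -20)) = Mul(-3, -26) = 78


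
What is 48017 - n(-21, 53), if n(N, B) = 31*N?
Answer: 48668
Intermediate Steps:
48017 - n(-21, 53) = 48017 - 31*(-21) = 48017 - 1*(-651) = 48017 + 651 = 48668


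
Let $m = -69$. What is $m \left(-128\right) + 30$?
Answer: $8862$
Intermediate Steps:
$m \left(-128\right) + 30 = \left(-69\right) \left(-128\right) + 30 = 8832 + 30 = 8862$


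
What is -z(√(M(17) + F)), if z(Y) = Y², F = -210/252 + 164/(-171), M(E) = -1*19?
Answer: 7111/342 ≈ 20.792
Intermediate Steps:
M(E) = -19
F = -613/342 (F = -210*1/252 + 164*(-1/171) = -⅚ - 164/171 = -613/342 ≈ -1.7924)
-z(√(M(17) + F)) = -(√(-19 - 613/342))² = -(√(-7111/342))² = -(I*√270218/114)² = -1*(-7111/342) = 7111/342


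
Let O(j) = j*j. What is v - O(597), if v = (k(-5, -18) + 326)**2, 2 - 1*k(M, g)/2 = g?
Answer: -222453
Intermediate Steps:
k(M, g) = 4 - 2*g
O(j) = j**2
v = 133956 (v = ((4 - 2*(-18)) + 326)**2 = ((4 + 36) + 326)**2 = (40 + 326)**2 = 366**2 = 133956)
v - O(597) = 133956 - 1*597**2 = 133956 - 1*356409 = 133956 - 356409 = -222453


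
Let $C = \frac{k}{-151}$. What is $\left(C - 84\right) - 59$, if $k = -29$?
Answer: $- \frac{21564}{151} \approx -142.81$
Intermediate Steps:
$C = \frac{29}{151}$ ($C = - \frac{29}{-151} = \left(-29\right) \left(- \frac{1}{151}\right) = \frac{29}{151} \approx 0.19205$)
$\left(C - 84\right) - 59 = \left(\frac{29}{151} - 84\right) - 59 = - \frac{12655}{151} - 59 = - \frac{21564}{151}$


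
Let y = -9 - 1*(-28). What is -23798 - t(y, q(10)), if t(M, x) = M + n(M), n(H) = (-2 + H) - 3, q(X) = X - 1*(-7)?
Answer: -23831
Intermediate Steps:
q(X) = 7 + X (q(X) = X + 7 = 7 + X)
n(H) = -5 + H
y = 19 (y = -9 + 28 = 19)
t(M, x) = -5 + 2*M (t(M, x) = M + (-5 + M) = -5 + 2*M)
-23798 - t(y, q(10)) = -23798 - (-5 + 2*19) = -23798 - (-5 + 38) = -23798 - 1*33 = -23798 - 33 = -23831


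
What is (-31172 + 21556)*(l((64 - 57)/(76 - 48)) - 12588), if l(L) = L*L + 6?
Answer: 120987911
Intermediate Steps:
l(L) = 6 + L² (l(L) = L² + 6 = 6 + L²)
(-31172 + 21556)*(l((64 - 57)/(76 - 48)) - 12588) = (-31172 + 21556)*((6 + ((64 - 57)/(76 - 48))²) - 12588) = -9616*((6 + (7/28)²) - 12588) = -9616*((6 + (7*(1/28))²) - 12588) = -9616*((6 + (¼)²) - 12588) = -9616*((6 + 1/16) - 12588) = -9616*(97/16 - 12588) = -9616*(-201311/16) = 120987911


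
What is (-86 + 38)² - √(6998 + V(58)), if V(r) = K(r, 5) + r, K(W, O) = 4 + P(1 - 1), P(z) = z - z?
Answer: 2304 - 2*√1765 ≈ 2220.0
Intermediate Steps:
P(z) = 0
K(W, O) = 4 (K(W, O) = 4 + 0 = 4)
V(r) = 4 + r
(-86 + 38)² - √(6998 + V(58)) = (-86 + 38)² - √(6998 + (4 + 58)) = (-48)² - √(6998 + 62) = 2304 - √7060 = 2304 - 2*√1765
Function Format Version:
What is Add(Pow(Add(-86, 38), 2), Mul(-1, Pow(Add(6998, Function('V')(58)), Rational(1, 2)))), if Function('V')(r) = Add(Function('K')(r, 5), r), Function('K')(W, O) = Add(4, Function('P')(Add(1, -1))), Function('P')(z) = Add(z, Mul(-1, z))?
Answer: Add(2304, Mul(-2, Pow(1765, Rational(1, 2)))) ≈ 2220.0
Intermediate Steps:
Function('P')(z) = 0
Function('K')(W, O) = 4 (Function('K')(W, O) = Add(4, 0) = 4)
Function('V')(r) = Add(4, r)
Add(Pow(Add(-86, 38), 2), Mul(-1, Pow(Add(6998, Function('V')(58)), Rational(1, 2)))) = Add(Pow(Add(-86, 38), 2), Mul(-1, Pow(Add(6998, Add(4, 58)), Rational(1, 2)))) = Add(Pow(-48, 2), Mul(-1, Pow(Add(6998, 62), Rational(1, 2)))) = Add(2304, Mul(-1, Pow(7060, Rational(1, 2)))) = Add(2304, Mul(-1, Mul(2, Pow(1765, Rational(1, 2))))) = Add(2304, Mul(-2, Pow(1765, Rational(1, 2))))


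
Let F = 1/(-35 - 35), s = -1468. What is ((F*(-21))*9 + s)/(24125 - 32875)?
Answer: 14653/87500 ≈ 0.16746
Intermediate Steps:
F = -1/70 (F = 1/(-70) = -1/70 ≈ -0.014286)
((F*(-21))*9 + s)/(24125 - 32875) = (-1/70*(-21)*9 - 1468)/(24125 - 32875) = ((3/10)*9 - 1468)/(-8750) = (27/10 - 1468)*(-1/8750) = -14653/10*(-1/8750) = 14653/87500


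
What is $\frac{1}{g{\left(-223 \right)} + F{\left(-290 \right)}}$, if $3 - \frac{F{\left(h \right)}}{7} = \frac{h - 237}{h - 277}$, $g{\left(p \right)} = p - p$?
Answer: $\frac{81}{1174} \approx 0.068995$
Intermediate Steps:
$g{\left(p \right)} = 0$
$F{\left(h \right)} = 21 - \frac{7 \left(-237 + h\right)}{-277 + h}$ ($F{\left(h \right)} = 21 - 7 \frac{h - 237}{h - 277} = 21 - 7 \frac{-237 + h}{-277 + h} = 21 - \frac{7 \left(-237 + h\right)}{-277 + h}$)
$\frac{1}{g{\left(-223 \right)} + F{\left(-290 \right)}} = \frac{1}{0 + \frac{14 \left(-297 - 290\right)}{-277 - 290}} = \frac{1}{0 + 14 \frac{1}{-567} \left(-587\right)} = \frac{1}{0 + 14 \left(- \frac{1}{567}\right) \left(-587\right)} = \frac{1}{0 + \frac{1174}{81}} = \frac{1}{\frac{1174}{81}} = \frac{81}{1174}$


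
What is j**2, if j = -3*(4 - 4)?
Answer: 0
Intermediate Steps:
j = 0 (j = -3*0 = 0)
j**2 = 0**2 = 0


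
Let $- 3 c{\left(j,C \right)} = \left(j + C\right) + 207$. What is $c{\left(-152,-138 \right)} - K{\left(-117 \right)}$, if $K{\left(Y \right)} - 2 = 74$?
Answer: $- \frac{145}{3} \approx -48.333$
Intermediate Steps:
$c{\left(j,C \right)} = -69 - \frac{C}{3} - \frac{j}{3}$ ($c{\left(j,C \right)} = - \frac{\left(j + C\right) + 207}{3} = - \frac{\left(C + j\right) + 207}{3} = - \frac{207 + C + j}{3} = -69 - \frac{C}{3} - \frac{j}{3}$)
$K{\left(Y \right)} = 76$ ($K{\left(Y \right)} = 2 + 74 = 76$)
$c{\left(-152,-138 \right)} - K{\left(-117 \right)} = \left(-69 - -46 - - \frac{152}{3}\right) - 76 = \left(-69 + 46 + \frac{152}{3}\right) - 76 = \frac{83}{3} - 76 = - \frac{145}{3}$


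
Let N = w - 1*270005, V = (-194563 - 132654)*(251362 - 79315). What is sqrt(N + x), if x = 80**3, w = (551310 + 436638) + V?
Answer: 138*I*sqrt(2956074) ≈ 2.3727e+5*I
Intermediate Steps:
V = -56296703199 (V = -327217*172047 = -56296703199)
w = -56295715251 (w = (551310 + 436638) - 56296703199 = 987948 - 56296703199 = -56295715251)
x = 512000
N = -56295985256 (N = -56295715251 - 1*270005 = -56295715251 - 270005 = -56295985256)
sqrt(N + x) = sqrt(-56295985256 + 512000) = sqrt(-56295473256) = 138*I*sqrt(2956074)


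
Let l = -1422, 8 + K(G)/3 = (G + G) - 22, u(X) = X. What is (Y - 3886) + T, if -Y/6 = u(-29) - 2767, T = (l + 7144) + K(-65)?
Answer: 18132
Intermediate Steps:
K(G) = -90 + 6*G (K(G) = -24 + 3*((G + G) - 22) = -24 + 3*(2*G - 22) = -24 + 3*(-22 + 2*G) = -24 + (-66 + 6*G) = -90 + 6*G)
T = 5242 (T = (-1422 + 7144) + (-90 + 6*(-65)) = 5722 + (-90 - 390) = 5722 - 480 = 5242)
Y = 16776 (Y = -6*(-29 - 2767) = -6*(-2796) = 16776)
(Y - 3886) + T = (16776 - 3886) + 5242 = 12890 + 5242 = 18132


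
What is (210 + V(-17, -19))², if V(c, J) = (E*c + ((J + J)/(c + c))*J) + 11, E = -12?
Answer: 47114496/289 ≈ 1.6303e+5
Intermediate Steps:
V(c, J) = 11 - 12*c + J²/c (V(c, J) = (-12*c + ((J + J)/(c + c))*J) + 11 = (-12*c + ((2*J)/((2*c)))*J) + 11 = (-12*c + ((2*J)*(1/(2*c)))*J) + 11 = (-12*c + (J/c)*J) + 11 = (-12*c + J²/c) + 11 = 11 - 12*c + J²/c)
(210 + V(-17, -19))² = (210 + (11 - 12*(-17) + (-19)²/(-17)))² = (210 + (11 + 204 + 361*(-1/17)))² = (210 + (11 + 204 - 361/17))² = (210 + 3294/17)² = (6864/17)² = 47114496/289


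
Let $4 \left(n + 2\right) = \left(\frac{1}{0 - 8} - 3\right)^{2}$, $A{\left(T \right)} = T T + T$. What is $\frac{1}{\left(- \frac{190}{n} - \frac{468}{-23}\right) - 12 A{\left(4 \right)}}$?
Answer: $- \frac{2599}{1689596} \approx -0.0015382$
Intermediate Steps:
$A{\left(T \right)} = T + T^{2}$ ($A{\left(T \right)} = T^{2} + T = T + T^{2}$)
$n = \frac{113}{256}$ ($n = -2 + \frac{\left(\frac{1}{0 - 8} - 3\right)^{2}}{4} = -2 + \frac{\left(\frac{1}{-8} - 3\right)^{2}}{4} = -2 + \frac{\left(- \frac{1}{8} - 3\right)^{2}}{4} = -2 + \frac{\left(- \frac{25}{8}\right)^{2}}{4} = -2 + \frac{1}{4} \cdot \frac{625}{64} = -2 + \frac{625}{256} = \frac{113}{256} \approx 0.44141$)
$\frac{1}{\left(- \frac{190}{n} - \frac{468}{-23}\right) - 12 A{\left(4 \right)}} = \frac{1}{\left(- \frac{190}{\frac{113}{256}} - \frac{468}{-23}\right) - 12 \cdot 4 \left(1 + 4\right)} = \frac{1}{\left(\left(-190\right) \frac{256}{113} - - \frac{468}{23}\right) - 12 \cdot 4 \cdot 5} = \frac{1}{\left(- \frac{48640}{113} + \frac{468}{23}\right) - 240} = \frac{1}{- \frac{1065836}{2599} - 240} = \frac{1}{- \frac{1689596}{2599}} = - \frac{2599}{1689596}$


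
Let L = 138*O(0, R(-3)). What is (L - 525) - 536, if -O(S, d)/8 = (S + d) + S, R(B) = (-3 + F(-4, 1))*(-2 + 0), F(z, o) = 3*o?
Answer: -1061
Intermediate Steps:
R(B) = 0 (R(B) = (-3 + 3*1)*(-2 + 0) = (-3 + 3)*(-2) = 0*(-2) = 0)
O(S, d) = -16*S - 8*d (O(S, d) = -8*((S + d) + S) = -8*(d + 2*S) = -16*S - 8*d)
L = 0 (L = 138*(-16*0 - 8*0) = 138*(0 + 0) = 138*0 = 0)
(L - 525) - 536 = (0 - 525) - 536 = -525 - 536 = -1061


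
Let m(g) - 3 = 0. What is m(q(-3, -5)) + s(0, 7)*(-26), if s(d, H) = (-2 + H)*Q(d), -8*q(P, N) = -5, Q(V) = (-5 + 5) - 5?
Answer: 653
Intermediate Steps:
Q(V) = -5 (Q(V) = 0 - 5 = -5)
q(P, N) = 5/8 (q(P, N) = -⅛*(-5) = 5/8)
m(g) = 3 (m(g) = 3 + 0 = 3)
s(d, H) = 10 - 5*H (s(d, H) = (-2 + H)*(-5) = 10 - 5*H)
m(q(-3, -5)) + s(0, 7)*(-26) = 3 + (10 - 5*7)*(-26) = 3 + (10 - 35)*(-26) = 3 - 25*(-26) = 3 + 650 = 653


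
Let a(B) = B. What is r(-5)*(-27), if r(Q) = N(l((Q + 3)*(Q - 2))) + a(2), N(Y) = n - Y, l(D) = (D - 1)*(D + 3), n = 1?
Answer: 5886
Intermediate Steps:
l(D) = (-1 + D)*(3 + D)
N(Y) = 1 - Y
r(Q) = 6 - (-2 + Q)²*(3 + Q)² - 2*(-2 + Q)*(3 + Q) (r(Q) = (1 - (-3 + ((Q + 3)*(Q - 2))² + 2*((Q + 3)*(Q - 2)))) + 2 = (1 - (-3 + ((3 + Q)*(-2 + Q))² + 2*((3 + Q)*(-2 + Q)))) + 2 = (1 - (-3 + ((-2 + Q)*(3 + Q))² + 2*((-2 + Q)*(3 + Q)))) + 2 = (1 - (-3 + (-2 + Q)²*(3 + Q)² + 2*(-2 + Q)*(3 + Q))) + 2 = (1 + (3 - (-2 + Q)²*(3 + Q)² - 2*(-2 + Q)*(3 + Q))) + 2 = (4 - (-2 + Q)²*(3 + Q)² - 2*(-2 + Q)*(3 + Q)) + 2 = 6 - (-2 + Q)²*(3 + Q)² - 2*(-2 + Q)*(3 + Q))
r(-5)*(-27) = (18 - (-6 - 5 + (-5)²)² - 2*(-5) - 2*(-5)²)*(-27) = (18 - (-6 - 5 + 25)² + 10 - 2*25)*(-27) = (18 - 1*14² + 10 - 50)*(-27) = (18 - 1*196 + 10 - 50)*(-27) = (18 - 196 + 10 - 50)*(-27) = -218*(-27) = 5886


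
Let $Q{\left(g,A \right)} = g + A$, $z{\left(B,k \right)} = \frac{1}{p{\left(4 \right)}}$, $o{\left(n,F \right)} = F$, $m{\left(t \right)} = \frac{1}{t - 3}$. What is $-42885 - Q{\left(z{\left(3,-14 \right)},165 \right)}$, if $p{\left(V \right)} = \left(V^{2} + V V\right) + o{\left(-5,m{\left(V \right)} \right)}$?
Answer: $- \frac{1420651}{33} \approx -43050.0$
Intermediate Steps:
$m{\left(t \right)} = \frac{1}{-3 + t}$
$p{\left(V \right)} = \frac{1}{-3 + V} + 2 V^{2}$ ($p{\left(V \right)} = \left(V^{2} + V V\right) + \frac{1}{-3 + V} = \left(V^{2} + V^{2}\right) + \frac{1}{-3 + V} = 2 V^{2} + \frac{1}{-3 + V} = \frac{1}{-3 + V} + 2 V^{2}$)
$z{\left(B,k \right)} = \frac{1}{33}$ ($z{\left(B,k \right)} = \frac{1}{\frac{1}{-3 + 4} \left(1 + 2 \cdot 4^{2} \left(-3 + 4\right)\right)} = \frac{1}{1^{-1} \left(1 + 2 \cdot 16 \cdot 1\right)} = \frac{1}{1 \left(1 + 32\right)} = \frac{1}{1 \cdot 33} = \frac{1}{33}$)
$Q{\left(g,A \right)} = A + g$
$-42885 - Q{\left(z{\left(3,-14 \right)},165 \right)} = -42885 - \left(165 + \frac{1}{33}\right) = -42885 - \frac{5446}{33} = - \frac{1420651}{33}$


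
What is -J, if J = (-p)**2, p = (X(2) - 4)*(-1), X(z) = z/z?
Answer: -9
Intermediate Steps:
X(z) = 1
p = 3 (p = (1 - 4)*(-1) = -3*(-1) = 3)
J = 9 (J = (-1*3)**2 = (-3)**2 = 9)
-J = -1*9 = -9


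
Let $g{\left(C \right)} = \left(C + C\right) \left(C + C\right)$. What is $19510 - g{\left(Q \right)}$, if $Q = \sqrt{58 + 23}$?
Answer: $19186$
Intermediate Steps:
$Q = 9$ ($Q = \sqrt{81} = 9$)
$g{\left(C \right)} = 4 C^{2}$ ($g{\left(C \right)} = 2 C 2 C = 4 C^{2}$)
$19510 - g{\left(Q \right)} = 19510 - 4 \cdot 9^{2} = 19510 - 4 \cdot 81 = 19510 - 324 = 19186$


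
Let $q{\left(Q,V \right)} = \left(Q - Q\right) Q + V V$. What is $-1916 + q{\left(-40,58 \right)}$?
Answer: $1448$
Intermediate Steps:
$q{\left(Q,V \right)} = V^{2}$ ($q{\left(Q,V \right)} = 0 Q + V^{2} = 0 + V^{2} = V^{2}$)
$-1916 + q{\left(-40,58 \right)} = -1916 + 58^{2} = -1916 + 3364 = 1448$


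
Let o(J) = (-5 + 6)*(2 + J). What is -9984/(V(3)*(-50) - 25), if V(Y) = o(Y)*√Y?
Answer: -768/575 + 1536*√3/115 ≈ 21.799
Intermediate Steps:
o(J) = 2 + J (o(J) = 1*(2 + J) = 2 + J)
V(Y) = √Y*(2 + Y) (V(Y) = (2 + Y)*√Y = √Y*(2 + Y))
-9984/(V(3)*(-50) - 25) = -9984/((√3*(2 + 3))*(-50) - 25) = -9984/((√3*5)*(-50) - 25) = -9984/((5*√3)*(-50) - 25) = -9984/(-250*√3 - 25) = -9984/(-25 - 250*√3)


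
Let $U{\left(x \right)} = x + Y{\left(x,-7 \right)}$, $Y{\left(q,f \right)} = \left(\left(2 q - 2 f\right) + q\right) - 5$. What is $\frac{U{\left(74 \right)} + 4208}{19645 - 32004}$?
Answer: $- \frac{4513}{12359} \approx -0.36516$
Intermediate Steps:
$Y{\left(q,f \right)} = -5 - 2 f + 3 q$ ($Y{\left(q,f \right)} = \left(\left(- 2 f + 2 q\right) + q\right) - 5 = \left(- 2 f + 3 q\right) - 5 = -5 - 2 f + 3 q$)
$U{\left(x \right)} = 9 + 4 x$ ($U{\left(x \right)} = x - \left(-9 - 3 x\right) = x + \left(-5 + 14 + 3 x\right) = x + \left(9 + 3 x\right) = 9 + 4 x$)
$\frac{U{\left(74 \right)} + 4208}{19645 - 32004} = \frac{\left(9 + 4 \cdot 74\right) + 4208}{19645 - 32004} = \frac{\left(9 + 296\right) + 4208}{-12359} = \left(305 + 4208\right) \left(- \frac{1}{12359}\right) = 4513 \left(- \frac{1}{12359}\right) = - \frac{4513}{12359}$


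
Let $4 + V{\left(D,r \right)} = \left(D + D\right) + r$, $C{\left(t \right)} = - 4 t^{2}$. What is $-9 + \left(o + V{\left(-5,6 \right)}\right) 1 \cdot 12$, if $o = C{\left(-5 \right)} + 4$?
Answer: $-1257$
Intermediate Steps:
$o = -96$ ($o = - 4 \left(-5\right)^{2} + 4 = \left(-4\right) 25 + 4 = -100 + 4 = -96$)
$V{\left(D,r \right)} = -4 + r + 2 D$ ($V{\left(D,r \right)} = -4 + \left(\left(D + D\right) + r\right) = -4 + \left(2 D + r\right) = -4 + \left(r + 2 D\right) = -4 + r + 2 D$)
$-9 + \left(o + V{\left(-5,6 \right)}\right) 1 \cdot 12 = -9 + \left(-96 + \left(-4 + 6 + 2 \left(-5\right)\right)\right) 1 \cdot 12 = -9 + \left(-96 - 8\right) 1 \cdot 12 = -9 + \left(-104\right) 1 \cdot 12 = -9 - 1248 = -1257$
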